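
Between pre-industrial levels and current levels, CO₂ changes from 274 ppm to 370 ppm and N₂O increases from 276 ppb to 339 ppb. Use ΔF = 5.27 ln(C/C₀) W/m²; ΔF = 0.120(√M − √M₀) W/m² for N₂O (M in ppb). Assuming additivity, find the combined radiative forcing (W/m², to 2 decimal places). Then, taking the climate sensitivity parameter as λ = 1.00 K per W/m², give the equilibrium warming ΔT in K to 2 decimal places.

ΔF = 1.80 W/m²; ΔT = 1.80 K

CO₂: 5.27 × ln(370/274) = 5.27 × ln(1.35036) = 5.27 × 0.30037 = 1.5829 W/m².
N₂O: 0.120 × (√339 − √276) = 0.120 × (18.4120 − 16.6132) = 0.120 × 1.7988 = 0.2159 W/m².
Total ΔF = 1.5829 + 0.2159 = 1.7988 W/m².
ΔT = λ ΔF = 1.00 × 1.80 = 1.8000 K.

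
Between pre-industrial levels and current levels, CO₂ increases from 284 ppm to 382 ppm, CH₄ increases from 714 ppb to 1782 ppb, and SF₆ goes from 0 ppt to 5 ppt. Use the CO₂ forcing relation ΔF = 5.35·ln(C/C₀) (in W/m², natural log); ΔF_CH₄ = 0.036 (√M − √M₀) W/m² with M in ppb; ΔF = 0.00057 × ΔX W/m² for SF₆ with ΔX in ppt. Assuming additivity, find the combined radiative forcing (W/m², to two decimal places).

ΔF = 2.15 W/m²

CO₂: 5.35 × ln(382/284) = 5.35 × ln(1.34507) = 5.35 × 0.29645 = 1.5860 W/m².
CH₄: 0.036 × (√1782 − √714) = 0.036 × (42.2137 − 26.7208) = 0.036 × 15.4929 = 0.5577 W/m².
SF₆: ΔF = 0.00057 × (5 − 0) = 0.00057 × 5 = 0.0029 W/m².
Total ΔF = 1.5860 + 0.5577 + 0.0029 = 2.1466 W/m².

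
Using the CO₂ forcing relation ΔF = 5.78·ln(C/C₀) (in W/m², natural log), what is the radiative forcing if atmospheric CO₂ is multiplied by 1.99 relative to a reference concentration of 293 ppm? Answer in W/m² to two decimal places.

ΔF = 3.98 W/m²

Because the forcing depends only on the ratio C/C₀, the initial concentration does not enter.
ΔF = 5.78 × ln(1.99) = 5.78 × 0.68813 = 3.9774 W/m².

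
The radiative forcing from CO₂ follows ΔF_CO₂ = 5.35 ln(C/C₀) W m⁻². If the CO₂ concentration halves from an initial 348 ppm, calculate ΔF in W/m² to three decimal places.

ΔF = 5.35 × ln(0.5) = 5.35 × -0.69315 = -3.7084 W/m².

ΔF = -3.708 W/m²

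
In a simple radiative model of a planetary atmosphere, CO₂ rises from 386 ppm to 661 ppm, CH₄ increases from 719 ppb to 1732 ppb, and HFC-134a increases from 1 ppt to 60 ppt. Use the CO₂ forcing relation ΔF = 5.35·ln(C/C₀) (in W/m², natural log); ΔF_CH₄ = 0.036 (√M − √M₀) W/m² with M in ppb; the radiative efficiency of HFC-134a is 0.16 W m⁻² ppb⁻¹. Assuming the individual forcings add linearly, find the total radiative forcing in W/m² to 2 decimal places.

ΔF = 3.42 W/m²

CO₂: 5.35 × ln(661/386) = 5.35 × ln(1.71244) = 5.35 × 0.53792 = 2.8779 W/m².
CH₄: 0.036 × (√1732 − √719) = 0.036 × (41.6173 − 26.8142) = 0.036 × 14.8031 = 0.5329 W/m².
HFC-134a: Δ = 60 − 1 = 59 ppt = 0.059 ppb; ΔF = 0.16 × 0.059 = 0.0094 W/m².
Total ΔF = 2.8779 + 0.5329 + 0.0094 = 3.4202 W/m².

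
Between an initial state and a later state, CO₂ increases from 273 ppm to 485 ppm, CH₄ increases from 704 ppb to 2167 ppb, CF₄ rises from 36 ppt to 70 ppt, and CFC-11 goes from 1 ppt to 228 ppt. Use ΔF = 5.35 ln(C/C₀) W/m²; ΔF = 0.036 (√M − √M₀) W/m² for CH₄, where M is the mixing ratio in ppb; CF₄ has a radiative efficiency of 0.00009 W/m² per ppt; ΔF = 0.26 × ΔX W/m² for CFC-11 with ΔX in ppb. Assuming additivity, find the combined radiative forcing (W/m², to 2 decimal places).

CO₂: 5.35 × ln(485/273) = 5.35 × ln(1.77656) = 5.35 × 0.57468 = 3.0745 W/m².
CH₄: 0.036 × (√2167 − √704) = 0.036 × (46.5510 − 26.5330) = 0.036 × 20.0180 = 0.7206 W/m².
CF₄: ΔF = 0.00009 × (70 − 36) = 0.00009 × 34 = 0.0031 W/m².
CFC-11: Δ = 228 − 1 = 227 ppt = 0.227 ppb; ΔF = 0.26 × 0.227 = 0.0590 W/m².
Total ΔF = 3.0745 + 0.7206 + 0.0031 + 0.0590 = 3.8572 W/m².

ΔF = 3.86 W/m²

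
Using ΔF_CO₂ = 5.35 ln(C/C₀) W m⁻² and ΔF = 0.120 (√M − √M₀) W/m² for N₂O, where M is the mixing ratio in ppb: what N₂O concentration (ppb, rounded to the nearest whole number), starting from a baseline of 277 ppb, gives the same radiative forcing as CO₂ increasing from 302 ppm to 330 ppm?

CO₂ forcing: 5.35 × ln(330/302) = 5.35 × 0.088666 = 0.47436 W/m².
Set 0.120(√M − √277) = 0.47436: √M = 0.47436/0.120 + √277 = 3.9530 + 16.6433 = 20.5963.
M = (20.5963)² = 424.21 ppb.

M ≈ 424 ppb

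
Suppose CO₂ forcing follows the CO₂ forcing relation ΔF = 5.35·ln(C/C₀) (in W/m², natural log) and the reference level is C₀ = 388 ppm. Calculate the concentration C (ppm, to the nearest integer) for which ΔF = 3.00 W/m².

C ≈ 680 ppm

Set 5.35 ln(C/388) = 3.00, so ln(C/388) = 3.00/5.35 = 0.56075.
Then C/388 = e^0.56075 = 1.75199, giving C = 388 × 1.75199 = 679.77 ppm.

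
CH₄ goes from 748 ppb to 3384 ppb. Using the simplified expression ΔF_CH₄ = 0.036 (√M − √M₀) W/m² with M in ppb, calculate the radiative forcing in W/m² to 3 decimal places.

ΔF = 1.110 W/m²

CH₄: 0.036 × (√3384 − √748) = 0.036 × (58.1722 − 27.3496) = 0.036 × 30.8226 = 1.1096 W/m².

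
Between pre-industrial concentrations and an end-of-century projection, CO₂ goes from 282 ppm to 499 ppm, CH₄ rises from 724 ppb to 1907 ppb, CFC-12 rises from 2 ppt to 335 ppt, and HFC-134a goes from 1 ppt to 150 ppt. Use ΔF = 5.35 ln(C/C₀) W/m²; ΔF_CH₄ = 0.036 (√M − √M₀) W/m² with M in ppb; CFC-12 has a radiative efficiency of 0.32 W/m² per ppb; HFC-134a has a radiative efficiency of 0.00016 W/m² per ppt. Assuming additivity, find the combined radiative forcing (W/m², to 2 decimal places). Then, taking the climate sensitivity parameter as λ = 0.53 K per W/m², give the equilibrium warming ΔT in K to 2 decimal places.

ΔF = 3.79 W/m²; ΔT = 2.01 K

CO₂: 5.35 × ln(499/282) = 5.35 × ln(1.76950) = 5.35 × 0.57070 = 3.0532 W/m².
CH₄: 0.036 × (√1907 − √724) = 0.036 × (43.6692 − 26.9072) = 0.036 × 16.7620 = 0.6034 W/m².
CFC-12: Δ = 335 − 2 = 333 ppt = 0.333 ppb; ΔF = 0.32 × 0.333 = 0.1066 W/m².
HFC-134a: ΔF = 0.00016 × (150 − 1) = 0.00016 × 149 = 0.0238 W/m².
Total ΔF = 3.0532 + 0.6034 + 0.1066 + 0.0238 = 3.7870 W/m².
ΔT = λ ΔF = 0.53 × 3.79 = 2.0087 K.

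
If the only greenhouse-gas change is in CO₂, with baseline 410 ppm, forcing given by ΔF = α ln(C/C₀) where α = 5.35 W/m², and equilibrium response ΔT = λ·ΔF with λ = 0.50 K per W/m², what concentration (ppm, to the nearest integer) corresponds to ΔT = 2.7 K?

C ≈ 1125 ppm

Required forcing: ΔF = ΔT/λ = 2.7/0.50 = 5.4000 W/m².
Then ln(C/410) = ΔF/5.35 = 5.4000/5.35 = 1.00935.
So C = 410 × e^1.00935 = 410 × 2.74382 = 1124.97 ppm.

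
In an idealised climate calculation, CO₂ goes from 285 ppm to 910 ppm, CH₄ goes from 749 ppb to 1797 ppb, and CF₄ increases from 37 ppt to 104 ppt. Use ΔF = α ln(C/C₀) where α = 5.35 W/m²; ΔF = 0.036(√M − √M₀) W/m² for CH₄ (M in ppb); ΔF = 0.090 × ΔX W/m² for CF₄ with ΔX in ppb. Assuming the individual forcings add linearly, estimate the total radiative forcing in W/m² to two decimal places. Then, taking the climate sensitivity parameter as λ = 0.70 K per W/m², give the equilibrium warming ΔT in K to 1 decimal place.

CO₂: 5.35 × ln(910/285) = 5.35 × ln(3.19298) = 5.35 × 1.16095 = 6.2111 W/m².
CH₄: 0.036 × (√1797 − √749) = 0.036 × (42.3910 − 27.3679) = 0.036 × 15.0231 = 0.5408 W/m².
CF₄: Δ = 104 − 37 = 67 ppt = 0.067 ppb; ΔF = 0.090 × 0.067 = 0.0060 W/m².
Total ΔF = 6.2111 + 0.5408 + 0.0060 = 6.7579 W/m².
ΔT = λ ΔF = 0.70 × 6.76 = 4.7320 K.

ΔF = 6.76 W/m²; ΔT = 4.7 K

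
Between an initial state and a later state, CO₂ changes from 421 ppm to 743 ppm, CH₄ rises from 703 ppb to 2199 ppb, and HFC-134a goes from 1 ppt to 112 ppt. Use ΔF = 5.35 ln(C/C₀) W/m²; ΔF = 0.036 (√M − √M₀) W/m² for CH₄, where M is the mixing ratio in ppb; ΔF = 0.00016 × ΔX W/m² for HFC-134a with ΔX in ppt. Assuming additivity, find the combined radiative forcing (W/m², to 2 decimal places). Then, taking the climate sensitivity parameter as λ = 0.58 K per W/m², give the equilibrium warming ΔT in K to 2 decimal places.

CO₂: 5.35 × ln(743/421) = 5.35 × ln(1.76485) = 5.35 × 0.56807 = 3.0392 W/m².
CH₄: 0.036 × (√2199 − √703) = 0.036 × (46.8935 − 26.5141) = 0.036 × 20.3794 = 0.7337 W/m².
HFC-134a: ΔF = 0.00016 × (112 − 1) = 0.00016 × 111 = 0.0178 W/m².
Total ΔF = 3.0392 + 0.7337 + 0.0178 = 3.7907 W/m².
ΔT = λ ΔF = 0.58 × 3.79 = 2.1982 K.

ΔF = 3.79 W/m²; ΔT = 2.20 K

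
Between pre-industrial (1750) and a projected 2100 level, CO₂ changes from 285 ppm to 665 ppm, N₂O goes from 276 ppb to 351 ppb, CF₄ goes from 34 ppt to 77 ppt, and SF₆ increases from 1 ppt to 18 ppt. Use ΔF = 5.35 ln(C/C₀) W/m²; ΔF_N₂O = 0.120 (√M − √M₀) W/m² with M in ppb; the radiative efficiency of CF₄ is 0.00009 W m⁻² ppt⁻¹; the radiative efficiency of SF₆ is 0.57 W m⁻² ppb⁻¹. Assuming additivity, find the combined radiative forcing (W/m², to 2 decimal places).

ΔF = 4.80 W/m²

CO₂: 5.35 × ln(665/285) = 5.35 × ln(2.33333) = 5.35 × 0.84730 = 4.5331 W/m².
N₂O: 0.120 × (√351 − √276) = 0.120 × (18.7350 − 16.6132) = 0.120 × 2.1218 = 0.2546 W/m².
CF₄: ΔF = 0.00009 × (77 − 34) = 0.00009 × 43 = 0.0039 W/m².
SF₆: Δ = 18 − 1 = 17 ppt = 0.017 ppb; ΔF = 0.57 × 0.017 = 0.0097 W/m².
Total ΔF = 4.5331 + 0.2546 + 0.0039 + 0.0097 = 4.8013 W/m².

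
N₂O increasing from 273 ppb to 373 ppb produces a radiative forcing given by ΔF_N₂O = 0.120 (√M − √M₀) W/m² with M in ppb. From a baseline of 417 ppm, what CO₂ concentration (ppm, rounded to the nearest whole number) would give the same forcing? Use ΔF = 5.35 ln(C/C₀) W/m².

N₂O forcing: 0.120 × (√373 − √273) = 0.120 × (19.3132 − 16.5227) = 0.120 × 2.7905 = 0.33486 W/m².
Set 5.35 ln(C/417) = 0.33486: ln(C/417) = 0.33486/5.35 = 0.06259, so C = 417 × e^0.06259 = 417 × 1.06459 = 443.93 ppm.

C ≈ 444 ppm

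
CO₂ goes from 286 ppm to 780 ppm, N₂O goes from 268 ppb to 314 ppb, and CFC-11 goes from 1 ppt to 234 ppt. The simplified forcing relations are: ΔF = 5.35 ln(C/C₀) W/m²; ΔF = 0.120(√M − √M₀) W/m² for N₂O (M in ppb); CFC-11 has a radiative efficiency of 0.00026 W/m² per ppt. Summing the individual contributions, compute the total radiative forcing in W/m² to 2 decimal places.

ΔF = 5.59 W/m²

CO₂: 5.35 × ln(780/286) = 5.35 × ln(2.72727) = 5.35 × 1.00330 = 5.3677 W/m².
N₂O: 0.120 × (√314 − √268) = 0.120 × (17.7200 − 16.3707) = 0.120 × 1.3493 = 0.1619 W/m².
CFC-11: ΔF = 0.00026 × (234 − 1) = 0.00026 × 233 = 0.0606 W/m².
Total ΔF = 5.3677 + 0.1619 + 0.0606 = 5.5902 W/m².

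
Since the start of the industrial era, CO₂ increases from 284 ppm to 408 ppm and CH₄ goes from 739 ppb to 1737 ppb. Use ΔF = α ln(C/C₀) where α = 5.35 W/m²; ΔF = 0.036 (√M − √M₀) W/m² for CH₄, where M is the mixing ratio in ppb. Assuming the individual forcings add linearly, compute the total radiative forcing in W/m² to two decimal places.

CO₂: 5.35 × ln(408/284) = 5.35 × ln(1.43662) = 5.35 × 0.36229 = 1.9383 W/m².
CH₄: 0.036 × (√1737 − √739) = 0.036 × (41.6773 − 27.1846) = 0.036 × 14.4927 = 0.5217 W/m².
Total ΔF = 1.9383 + 0.5217 = 2.4600 W/m².

ΔF = 2.46 W/m²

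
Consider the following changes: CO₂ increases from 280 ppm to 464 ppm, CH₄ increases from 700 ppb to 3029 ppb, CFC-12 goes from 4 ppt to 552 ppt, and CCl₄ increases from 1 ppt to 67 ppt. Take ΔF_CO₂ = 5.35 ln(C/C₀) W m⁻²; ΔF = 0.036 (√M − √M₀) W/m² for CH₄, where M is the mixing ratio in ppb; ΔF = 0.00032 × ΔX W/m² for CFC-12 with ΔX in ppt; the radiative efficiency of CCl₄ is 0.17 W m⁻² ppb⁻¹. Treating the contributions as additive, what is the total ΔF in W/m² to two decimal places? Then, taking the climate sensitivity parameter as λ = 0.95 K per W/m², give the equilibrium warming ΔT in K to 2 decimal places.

CO₂: 5.35 × ln(464/280) = 5.35 × ln(1.65714) = 5.35 × 0.50509 = 2.7022 W/m².
CH₄: 0.036 × (√3029 − √700) = 0.036 × (55.0364 − 26.4575) = 0.036 × 28.5789 = 1.0288 W/m².
CFC-12: ΔF = 0.00032 × (552 − 4) = 0.00032 × 548 = 0.1754 W/m².
CCl₄: Δ = 67 − 1 = 66 ppt = 0.066 ppb; ΔF = 0.17 × 0.066 = 0.0112 W/m².
Total ΔF = 2.7022 + 1.0288 + 0.1754 + 0.0112 = 3.9176 W/m².
ΔT = λ ΔF = 0.95 × 3.92 = 3.7240 K.

ΔF = 3.92 W/m²; ΔT = 3.72 K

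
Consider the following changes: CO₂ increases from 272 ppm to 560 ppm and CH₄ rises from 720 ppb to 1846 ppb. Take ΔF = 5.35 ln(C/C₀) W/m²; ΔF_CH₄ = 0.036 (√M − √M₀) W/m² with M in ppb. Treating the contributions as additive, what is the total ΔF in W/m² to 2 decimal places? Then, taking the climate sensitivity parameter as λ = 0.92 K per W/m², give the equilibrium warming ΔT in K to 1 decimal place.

ΔF = 4.44 W/m²; ΔT = 4.1 K

CO₂: 5.35 × ln(560/272) = 5.35 × ln(2.05882) = 5.35 × 0.72213 = 3.8634 W/m².
CH₄: 0.036 × (√1846 − √720) = 0.036 × (42.9651 − 26.8328) = 0.036 × 16.1323 = 0.5808 W/m².
Total ΔF = 3.8634 + 0.5808 = 4.4442 W/m².
ΔT = λ ΔF = 0.92 × 4.44 = 4.0848 K.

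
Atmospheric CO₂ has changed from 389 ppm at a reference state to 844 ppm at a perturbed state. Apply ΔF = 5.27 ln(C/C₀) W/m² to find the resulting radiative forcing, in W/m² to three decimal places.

CO₂ absorption bands are partially saturated, so forcing scales with the logarithm of the concentration ratio.
CO₂: 5.27 × ln(844/389) = 5.27 × ln(2.16967) = 5.27 × 0.77458 = 4.0820 W/m².

ΔF = 4.082 W/m²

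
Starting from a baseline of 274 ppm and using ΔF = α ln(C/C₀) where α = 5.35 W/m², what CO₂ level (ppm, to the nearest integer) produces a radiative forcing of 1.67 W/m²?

C ≈ 374 ppm

Set 5.35 ln(C/274) = 1.67, so ln(C/274) = 1.67/5.35 = 0.31215.
Then C/274 = e^0.31215 = 1.36636, giving C = 274 × 1.36636 = 374.38 ppm.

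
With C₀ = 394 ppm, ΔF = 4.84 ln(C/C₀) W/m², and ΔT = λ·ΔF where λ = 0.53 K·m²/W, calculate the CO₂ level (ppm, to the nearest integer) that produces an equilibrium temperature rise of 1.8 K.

C ≈ 795 ppm

Required forcing: ΔF = ΔT/λ = 1.8/0.53 = 3.3962 W/m².
Then ln(C/394) = ΔF/4.84 = 3.3962/4.84 = 0.70169.
So C = 394 × e^0.70169 = 394 × 2.01716 = 794.76 ppm.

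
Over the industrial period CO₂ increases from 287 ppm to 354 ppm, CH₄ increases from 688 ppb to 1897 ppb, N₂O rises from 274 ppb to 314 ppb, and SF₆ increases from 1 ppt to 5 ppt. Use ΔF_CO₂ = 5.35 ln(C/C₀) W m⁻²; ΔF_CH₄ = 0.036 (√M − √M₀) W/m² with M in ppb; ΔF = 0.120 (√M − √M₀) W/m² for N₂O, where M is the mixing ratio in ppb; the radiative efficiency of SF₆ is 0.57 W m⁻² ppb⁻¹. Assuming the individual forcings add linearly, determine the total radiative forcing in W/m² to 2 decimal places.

CO₂: 5.35 × ln(354/287) = 5.35 × ln(1.23345) = 5.35 × 0.20982 = 1.1225 W/m².
CH₄: 0.036 × (√1897 − √688) = 0.036 × (43.5546 − 26.2298) = 0.036 × 17.3248 = 0.6237 W/m².
N₂O: 0.120 × (√314 − √274) = 0.120 × (17.7200 − 16.5529) = 0.120 × 1.1671 = 0.1401 W/m².
SF₆: Δ = 5 − 1 = 4 ppt = 0.004 ppb; ΔF = 0.57 × 0.004 = 0.0023 W/m².
Total ΔF = 1.1225 + 0.6237 + 0.1401 + 0.0023 = 1.8886 W/m².

ΔF = 1.89 W/m²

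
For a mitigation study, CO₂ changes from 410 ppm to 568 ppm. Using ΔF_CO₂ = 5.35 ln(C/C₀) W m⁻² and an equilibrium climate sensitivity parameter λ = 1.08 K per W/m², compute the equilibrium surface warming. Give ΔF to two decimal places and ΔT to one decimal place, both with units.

CO₂: 5.35 × ln(568/410) = 5.35 × ln(1.38537) = 5.35 × 0.32597 = 1.7439 W/m².
ΔT = λ ΔF = 1.08 × 1.74 = 1.8792 K.

ΔF = 1.74 W/m²; ΔT = 1.9 K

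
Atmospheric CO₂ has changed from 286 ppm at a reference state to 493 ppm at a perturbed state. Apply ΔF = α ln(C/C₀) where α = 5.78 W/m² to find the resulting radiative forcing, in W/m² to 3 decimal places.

CO₂: 5.78 × ln(493/286) = 5.78 × ln(1.72378) = 5.78 × 0.54452 = 3.1473 W/m².

ΔF = 3.147 W/m²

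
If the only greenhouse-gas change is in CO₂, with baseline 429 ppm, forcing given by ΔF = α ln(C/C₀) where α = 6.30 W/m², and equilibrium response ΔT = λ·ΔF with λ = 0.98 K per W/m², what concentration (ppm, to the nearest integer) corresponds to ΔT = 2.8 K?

Required forcing: ΔF = ΔT/λ = 2.8/0.98 = 2.8571 W/m².
Then ln(C/429) = ΔF/6.30 = 2.8571/6.30 = 0.45351.
So C = 429 × e^0.45351 = 429 × 1.57383 = 675.17 ppm.

C ≈ 675 ppm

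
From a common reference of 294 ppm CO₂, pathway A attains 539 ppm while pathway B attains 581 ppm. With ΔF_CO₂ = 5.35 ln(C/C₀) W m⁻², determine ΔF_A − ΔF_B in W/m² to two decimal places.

ΔF_A = 5.35 ln(539/294) = 5.35 × 0.60614 = 3.2428 W/m².
ΔF_B = 5.35 ln(581/294) = 5.35 × 0.68117 = 3.6443 W/m².
Difference: 3.2428 − 3.6443 = -0.4015 W/m².
(Equivalently, ΔF_A − ΔF_B = 5.35 ln(539/581) = 5.35 × -0.07504 = -0.4015 W/m².)

ΔF_A − ΔF_B = -0.40 W/m²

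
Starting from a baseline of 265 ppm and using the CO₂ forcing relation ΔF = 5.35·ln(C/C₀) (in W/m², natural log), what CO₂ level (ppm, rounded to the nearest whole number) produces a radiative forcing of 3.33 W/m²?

C ≈ 494 ppm

Set 5.35 ln(C/265) = 3.33, so ln(C/265) = 3.33/5.35 = 0.62243.
Then C/265 = e^0.62243 = 1.86345, giving C = 265 × 1.86345 = 493.81 ppm.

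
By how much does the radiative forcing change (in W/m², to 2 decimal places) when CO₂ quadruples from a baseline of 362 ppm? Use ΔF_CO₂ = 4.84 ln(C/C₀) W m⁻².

ΔF = 4.84 × ln(4) = 4.84 × 1.38629 = 6.7096 W/m².

ΔF = 6.71 W/m²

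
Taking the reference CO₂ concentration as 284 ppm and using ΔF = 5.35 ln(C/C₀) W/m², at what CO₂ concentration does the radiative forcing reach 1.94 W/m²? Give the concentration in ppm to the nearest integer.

C ≈ 408 ppm

Set 5.35 ln(C/284) = 1.94, so ln(C/284) = 1.94/5.35 = 0.36262.
Then C/284 = e^0.36262 = 1.43709, giving C = 284 × 1.43709 = 408.13 ppm.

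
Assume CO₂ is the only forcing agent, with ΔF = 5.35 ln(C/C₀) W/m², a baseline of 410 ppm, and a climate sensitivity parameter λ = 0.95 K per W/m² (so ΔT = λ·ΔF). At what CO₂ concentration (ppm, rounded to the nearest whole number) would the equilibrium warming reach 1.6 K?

C ≈ 562 ppm

Required forcing: ΔF = ΔT/λ = 1.6/0.95 = 1.6842 W/m².
Then ln(C/410) = ΔF/5.35 = 1.6842/5.35 = 0.31480.
So C = 410 × e^0.31480 = 410 × 1.36999 = 561.70 ppm.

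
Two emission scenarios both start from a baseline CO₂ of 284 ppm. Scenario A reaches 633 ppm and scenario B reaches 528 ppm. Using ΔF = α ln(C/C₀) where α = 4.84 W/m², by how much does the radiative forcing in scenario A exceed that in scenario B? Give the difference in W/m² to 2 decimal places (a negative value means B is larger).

ΔF_A = 4.84 ln(633/284) = 4.84 × 0.80150 = 3.8793 W/m².
ΔF_B = 4.84 ln(528/284) = 4.84 × 0.62012 = 3.0014 W/m².
Difference: 3.8793 − 3.0014 = 0.8779 W/m².

ΔF_A − ΔF_B = 0.88 W/m²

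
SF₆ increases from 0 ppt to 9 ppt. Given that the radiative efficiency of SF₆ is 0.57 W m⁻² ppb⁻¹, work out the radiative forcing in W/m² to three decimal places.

SF₆: Δ = 9 − 0 = 9 ppt = 0.009 ppb; ΔF = 0.57 × 0.009 = 0.0051 W/m².

ΔF = 0.005 W/m²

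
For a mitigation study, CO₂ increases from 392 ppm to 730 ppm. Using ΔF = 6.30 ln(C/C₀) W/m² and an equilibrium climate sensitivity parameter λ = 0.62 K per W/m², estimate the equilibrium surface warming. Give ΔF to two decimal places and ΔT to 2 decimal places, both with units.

CO₂: 6.30 × ln(730/392) = 6.30 × ln(1.86224) = 6.30 × 0.62178 = 3.9172 W/m².
ΔT = λ ΔF = 0.62 × 3.92 = 2.4304 K.

ΔF = 3.92 W/m²; ΔT = 2.43 K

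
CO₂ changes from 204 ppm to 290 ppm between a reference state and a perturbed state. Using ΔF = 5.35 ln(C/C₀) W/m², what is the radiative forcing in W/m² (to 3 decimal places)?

CO₂: 5.35 × ln(290/204) = 5.35 × ln(1.42157) = 5.35 × 0.35176 = 1.8819 W/m².

ΔF = 1.882 W/m²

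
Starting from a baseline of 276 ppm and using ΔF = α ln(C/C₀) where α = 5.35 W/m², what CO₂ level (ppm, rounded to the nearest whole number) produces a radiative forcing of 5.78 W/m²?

C ≈ 813 ppm

Set 5.35 ln(C/276) = 5.78, so ln(C/276) = 5.78/5.35 = 1.08037.
Then C/276 = e^1.08037 = 2.94577, giving C = 276 × 2.94577 = 813.03 ppm.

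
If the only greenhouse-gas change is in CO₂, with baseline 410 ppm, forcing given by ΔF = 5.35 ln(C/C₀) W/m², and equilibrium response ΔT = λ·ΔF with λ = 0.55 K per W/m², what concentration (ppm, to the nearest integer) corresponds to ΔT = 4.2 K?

C ≈ 1709 ppm

Required forcing: ΔF = ΔT/λ = 4.2/0.55 = 7.6364 W/m².
Then ln(C/410) = ΔF/5.35 = 7.6364/5.35 = 1.42736.
So C = 410 × e^1.42736 = 410 × 4.16768 = 1708.75 ppm.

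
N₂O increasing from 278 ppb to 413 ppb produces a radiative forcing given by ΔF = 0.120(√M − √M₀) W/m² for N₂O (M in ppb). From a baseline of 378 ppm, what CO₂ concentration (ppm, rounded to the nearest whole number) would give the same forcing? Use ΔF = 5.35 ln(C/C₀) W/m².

C ≈ 410 ppm

N₂O forcing: 0.120 × (√413 − √278) = 0.120 × (20.3224 − 16.6733) = 0.120 × 3.6491 = 0.43789 W/m².
Set 5.35 ln(C/378) = 0.43789: ln(C/378) = 0.43789/5.35 = 0.08185, so C = 378 × e^0.08185 = 378 × 1.08529 = 410.24 ppm.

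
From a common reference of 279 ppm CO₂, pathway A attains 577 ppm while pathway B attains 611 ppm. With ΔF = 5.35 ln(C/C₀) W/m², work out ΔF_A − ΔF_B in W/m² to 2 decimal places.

ΔF_A − ΔF_B = -0.31 W/m²

ΔF_A = 5.35 ln(577/279) = 5.35 × 0.72663 = 3.8875 W/m².
ΔF_B = 5.35 ln(611/279) = 5.35 × 0.78389 = 4.1938 W/m².
Difference: 3.8875 − 4.1938 = -0.3063 W/m².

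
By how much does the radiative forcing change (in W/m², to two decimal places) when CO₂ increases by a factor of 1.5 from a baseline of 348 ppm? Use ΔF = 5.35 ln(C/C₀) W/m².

ΔF = 2.17 W/m²

ΔF = 5.35 × ln(1.5) = 5.35 × 0.40547 = 2.1693 W/m².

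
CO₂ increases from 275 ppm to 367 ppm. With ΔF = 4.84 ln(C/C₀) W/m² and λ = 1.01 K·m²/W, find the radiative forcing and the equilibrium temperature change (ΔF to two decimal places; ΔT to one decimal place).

ΔF = 1.40 W/m²; ΔT = 1.4 K

CO₂: 4.84 × ln(367/275) = 4.84 × ln(1.33455) = 4.84 × 0.28859 = 1.3968 W/m².
ΔT = λ ΔF = 1.01 × 1.40 = 1.4140 K.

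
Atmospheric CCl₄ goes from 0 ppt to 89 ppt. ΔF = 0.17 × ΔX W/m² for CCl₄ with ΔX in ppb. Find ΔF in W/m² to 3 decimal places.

ΔF = 0.015 W/m²

CCl₄: Δ = 89 − 0 = 89 ppt = 0.089 ppb; ΔF = 0.17 × 0.089 = 0.0151 W/m².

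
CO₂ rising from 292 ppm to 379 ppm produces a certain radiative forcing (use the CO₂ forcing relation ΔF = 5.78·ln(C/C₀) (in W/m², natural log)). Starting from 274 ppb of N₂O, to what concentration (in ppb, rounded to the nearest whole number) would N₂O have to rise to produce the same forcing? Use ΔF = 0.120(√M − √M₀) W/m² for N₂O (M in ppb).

CO₂ forcing: 5.78 × ln(379/292) = 5.78 × 0.260782 = 1.50732 W/m².
Set 0.120(√M − √274) = 1.50732: √M = 1.50732/0.120 + √274 = 12.5610 + 16.5529 = 29.1139.
M = (29.1139)² = 847.62 ppb.

M ≈ 848 ppb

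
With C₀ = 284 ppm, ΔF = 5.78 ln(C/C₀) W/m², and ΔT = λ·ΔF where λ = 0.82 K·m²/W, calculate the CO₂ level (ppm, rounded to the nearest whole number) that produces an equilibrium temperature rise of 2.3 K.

Required forcing: ΔF = ΔT/λ = 2.3/0.82 = 2.8049 W/m².
Then ln(C/284) = ΔF/5.78 = 2.8049/5.78 = 0.48528.
So C = 284 × e^0.48528 = 284 × 1.62463 = 461.39 ppm.

C ≈ 461 ppm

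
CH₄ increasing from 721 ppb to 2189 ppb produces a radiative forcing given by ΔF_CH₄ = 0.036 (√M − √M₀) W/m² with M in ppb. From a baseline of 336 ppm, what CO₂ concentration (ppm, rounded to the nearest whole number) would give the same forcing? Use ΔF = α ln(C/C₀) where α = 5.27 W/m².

CH₄ forcing: 0.036 × (√2189 − √721) = 0.036 × (46.7868 − 26.8514) = 0.036 × 19.9354 = 0.71767 W/m².
Set 5.27 ln(C/336) = 0.71767: ln(C/336) = 0.71767/5.27 = 0.13618, so C = 336 × e^0.13618 = 336 × 1.14589 = 385.02 ppm.

C ≈ 385 ppm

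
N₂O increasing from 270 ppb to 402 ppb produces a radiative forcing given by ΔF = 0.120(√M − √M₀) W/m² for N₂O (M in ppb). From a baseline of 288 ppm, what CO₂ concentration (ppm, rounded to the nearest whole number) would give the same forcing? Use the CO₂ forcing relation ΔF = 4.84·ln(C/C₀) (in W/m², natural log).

C ≈ 315 ppm

N₂O forcing: 0.120 × (√402 − √270) = 0.120 × (20.0499 − 16.4317) = 0.120 × 3.6182 = 0.43418 W/m².
Set 4.84 ln(C/288) = 0.43418: ln(C/288) = 0.43418/4.84 = 0.08971, so C = 288 × e^0.08971 = 288 × 1.09386 = 315.03 ppm.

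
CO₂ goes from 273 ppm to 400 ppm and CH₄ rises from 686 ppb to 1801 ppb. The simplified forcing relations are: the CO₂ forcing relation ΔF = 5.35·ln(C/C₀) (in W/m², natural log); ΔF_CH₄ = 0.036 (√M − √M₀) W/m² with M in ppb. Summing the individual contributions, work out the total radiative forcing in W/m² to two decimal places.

ΔF = 2.63 W/m²

CO₂: 5.35 × ln(400/273) = 5.35 × ln(1.46520) = 5.35 × 0.38199 = 2.0436 W/m².
CH₄: 0.036 × (√1801 − √686) = 0.036 × (42.4382 − 26.1916) = 0.036 × 16.2466 = 0.5849 W/m².
Total ΔF = 2.0436 + 0.5849 = 2.6285 W/m².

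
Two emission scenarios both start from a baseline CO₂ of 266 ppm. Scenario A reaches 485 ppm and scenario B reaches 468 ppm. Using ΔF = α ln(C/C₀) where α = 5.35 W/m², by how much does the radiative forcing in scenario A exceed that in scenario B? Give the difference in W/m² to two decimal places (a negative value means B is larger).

ΔF_A − ΔF_B = 0.19 W/m²

ΔF_A = 5.35 ln(485/266) = 5.35 × 0.60065 = 3.2135 W/m².
ΔF_B = 5.35 ln(468/266) = 5.35 × 0.56497 = 3.0226 W/m².
Difference: 3.2135 − 3.0226 = 0.1909 W/m².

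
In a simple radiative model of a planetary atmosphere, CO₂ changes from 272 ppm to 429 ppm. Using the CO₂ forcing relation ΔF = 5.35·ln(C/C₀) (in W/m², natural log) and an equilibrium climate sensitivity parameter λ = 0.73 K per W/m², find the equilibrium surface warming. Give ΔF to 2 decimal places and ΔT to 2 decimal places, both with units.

CO₂: 5.35 × ln(429/272) = 5.35 × ln(1.57721) = 5.35 × 0.45566 = 2.4378 W/m².
ΔT = λ ΔF = 0.73 × 2.44 = 1.7812 K.

ΔF = 2.44 W/m²; ΔT = 1.78 K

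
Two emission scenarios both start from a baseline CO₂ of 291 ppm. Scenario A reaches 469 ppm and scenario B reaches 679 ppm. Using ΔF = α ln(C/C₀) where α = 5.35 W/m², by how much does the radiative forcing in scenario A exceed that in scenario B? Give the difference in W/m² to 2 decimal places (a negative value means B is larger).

ΔF_A − ΔF_B = -1.98 W/m²

ΔF_A = 5.35 ln(469/291) = 5.35 × 0.47728 = 2.5534 W/m².
ΔF_B = 5.35 ln(679/291) = 5.35 × 0.84730 = 4.5331 W/m².
Difference: 2.5534 − 4.5331 = -1.9797 W/m².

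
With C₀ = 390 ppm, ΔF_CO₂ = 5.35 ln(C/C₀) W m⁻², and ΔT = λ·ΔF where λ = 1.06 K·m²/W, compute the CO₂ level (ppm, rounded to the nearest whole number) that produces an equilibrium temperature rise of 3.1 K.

Required forcing: ΔF = ΔT/λ = 3.1/1.06 = 2.9245 W/m².
Then ln(C/390) = ΔF/5.35 = 2.9245/5.35 = 0.54664.
So C = 390 × e^0.54664 = 390 × 1.72744 = 673.70 ppm.

C ≈ 674 ppm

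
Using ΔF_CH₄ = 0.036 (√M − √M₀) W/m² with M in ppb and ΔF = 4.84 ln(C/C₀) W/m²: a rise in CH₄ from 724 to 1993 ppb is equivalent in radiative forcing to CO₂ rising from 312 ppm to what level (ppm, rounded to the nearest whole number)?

C ≈ 356 ppm

CH₄ forcing: 0.036 × (√1993 − √724) = 0.036 × (44.6430 − 26.9072) = 0.036 × 17.7358 = 0.63849 W/m².
Set 4.84 ln(C/312) = 0.63849: ln(C/312) = 0.63849/4.84 = 0.13192, so C = 312 × e^0.13192 = 312 × 1.14102 = 356.00 ppm.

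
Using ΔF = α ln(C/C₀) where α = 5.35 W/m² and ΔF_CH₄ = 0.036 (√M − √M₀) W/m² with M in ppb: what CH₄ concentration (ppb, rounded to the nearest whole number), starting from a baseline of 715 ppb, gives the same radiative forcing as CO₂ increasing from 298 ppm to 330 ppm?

M ≈ 1755 ppb

CO₂ forcing: 5.35 × ln(330/298) = 5.35 × 0.101999 = 0.54569 W/m².
Set 0.036(√M − √715) = 0.54569: √M = 0.54569/0.036 + √715 = 15.1581 + 26.7395 = 41.8976.
M = (41.8976)² = 1755.41 ppb.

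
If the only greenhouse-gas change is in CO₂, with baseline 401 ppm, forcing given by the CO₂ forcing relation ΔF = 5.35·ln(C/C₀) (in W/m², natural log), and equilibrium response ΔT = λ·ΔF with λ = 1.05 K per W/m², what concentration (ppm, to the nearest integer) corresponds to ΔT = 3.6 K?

C ≈ 761 ppm

Required forcing: ΔF = ΔT/λ = 3.6/1.05 = 3.4286 W/m².
Then ln(C/401) = ΔF/5.35 = 3.4286/5.35 = 0.64086.
So C = 401 × e^0.64086 = 401 × 1.89811 = 761.14 ppm.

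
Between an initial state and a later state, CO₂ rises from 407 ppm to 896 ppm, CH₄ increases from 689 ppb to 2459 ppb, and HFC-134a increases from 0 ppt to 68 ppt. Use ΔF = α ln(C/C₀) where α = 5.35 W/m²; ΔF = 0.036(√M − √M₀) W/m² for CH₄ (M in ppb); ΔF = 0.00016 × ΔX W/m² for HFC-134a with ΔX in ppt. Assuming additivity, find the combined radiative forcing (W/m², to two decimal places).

CO₂: 5.35 × ln(896/407) = 5.35 × ln(2.20147) = 5.35 × 0.78913 = 4.2218 W/m².
CH₄: 0.036 × (√2459 − √689) = 0.036 × (49.5883 − 26.2488) = 0.036 × 23.3395 = 0.8402 W/m².
HFC-134a: ΔF = 0.00016 × (68 − 0) = 0.00016 × 68 = 0.0109 W/m².
Total ΔF = 4.2218 + 0.8402 + 0.0109 = 5.0729 W/m².

ΔF = 5.07 W/m²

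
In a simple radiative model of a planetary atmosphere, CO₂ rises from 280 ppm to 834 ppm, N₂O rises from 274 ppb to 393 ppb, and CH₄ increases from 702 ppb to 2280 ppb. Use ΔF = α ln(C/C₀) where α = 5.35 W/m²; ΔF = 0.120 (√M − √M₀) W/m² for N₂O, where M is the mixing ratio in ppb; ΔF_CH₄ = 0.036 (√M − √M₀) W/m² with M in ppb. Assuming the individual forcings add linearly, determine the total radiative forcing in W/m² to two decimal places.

ΔF = 7.00 W/m²

CO₂: 5.35 × ln(834/280) = 5.35 × ln(2.97857) = 5.35 × 1.09144 = 5.8392 W/m².
N₂O: 0.120 × (√393 − √274) = 0.120 × (19.8242 − 16.5529) = 0.120 × 3.2713 = 0.3926 W/m².
CH₄: 0.036 × (√2280 − √702) = 0.036 × (47.7493 − 26.4953) = 0.036 × 21.2540 = 0.7651 W/m².
Total ΔF = 5.8392 + 0.3926 + 0.7651 = 6.9969 W/m².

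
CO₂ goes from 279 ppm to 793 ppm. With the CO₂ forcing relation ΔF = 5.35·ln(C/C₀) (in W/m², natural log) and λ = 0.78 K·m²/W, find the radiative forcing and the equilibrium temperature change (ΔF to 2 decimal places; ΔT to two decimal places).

ΔF = 5.59 W/m²; ΔT = 4.36 K

CO₂: 5.35 × ln(793/279) = 5.35 × ln(2.84229) = 5.35 × 1.04461 = 5.5887 W/m².
ΔT = λ ΔF = 0.78 × 5.59 = 4.3602 K.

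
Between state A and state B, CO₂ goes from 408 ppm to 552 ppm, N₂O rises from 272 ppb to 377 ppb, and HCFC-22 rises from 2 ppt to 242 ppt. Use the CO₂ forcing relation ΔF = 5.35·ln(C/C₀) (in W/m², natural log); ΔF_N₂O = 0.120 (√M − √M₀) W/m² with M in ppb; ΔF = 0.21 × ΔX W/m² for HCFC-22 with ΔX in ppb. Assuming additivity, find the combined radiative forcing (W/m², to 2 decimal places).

CO₂: 5.35 × ln(552/408) = 5.35 × ln(1.35294) = 5.35 × 0.30228 = 1.6172 W/m².
N₂O: 0.120 × (√377 − √272) = 0.120 × (19.4165 − 16.4924) = 0.120 × 2.9241 = 0.3509 W/m².
HCFC-22: Δ = 242 − 2 = 240 ppt = 0.240 ppb; ΔF = 0.21 × 0.240 = 0.0504 W/m².
Total ΔF = 1.6172 + 0.3509 + 0.0504 = 2.0185 W/m².

ΔF = 2.02 W/m²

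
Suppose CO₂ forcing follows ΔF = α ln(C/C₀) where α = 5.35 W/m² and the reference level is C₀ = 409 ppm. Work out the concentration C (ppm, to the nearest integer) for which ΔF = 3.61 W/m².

C ≈ 803 ppm

Set 5.35 ln(C/409) = 3.61, so ln(C/409) = 3.61/5.35 = 0.67477.
Then C/409 = e^0.67477 = 1.96358, giving C = 409 × 1.96358 = 803.10 ppm.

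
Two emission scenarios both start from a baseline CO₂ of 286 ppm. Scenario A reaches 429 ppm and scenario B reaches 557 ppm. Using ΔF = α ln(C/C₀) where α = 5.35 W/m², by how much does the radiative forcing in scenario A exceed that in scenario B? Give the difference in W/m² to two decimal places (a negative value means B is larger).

ΔF_A − ΔF_B = -1.40 W/m²

ΔF_A = 5.35 ln(429/286) = 5.35 × 0.40547 = 2.1693 W/m².
ΔF_B = 5.35 ln(557/286) = 5.35 × 0.66657 = 3.5661 W/m².
Difference: 2.1693 − 3.5661 = -1.3968 W/m².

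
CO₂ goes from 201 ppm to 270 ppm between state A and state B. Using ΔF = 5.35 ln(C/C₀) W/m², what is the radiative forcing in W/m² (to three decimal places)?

CO₂: 5.35 × ln(270/201) = 5.35 × ln(1.34328) = 5.35 × 0.29511 = 1.5788 W/m².

ΔF = 1.579 W/m²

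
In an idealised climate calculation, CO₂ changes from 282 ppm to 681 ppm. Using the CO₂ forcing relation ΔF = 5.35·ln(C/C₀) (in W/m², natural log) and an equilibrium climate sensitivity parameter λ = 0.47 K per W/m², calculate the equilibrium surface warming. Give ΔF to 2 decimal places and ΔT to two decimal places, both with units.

CO₂: 5.35 × ln(681/282) = 5.35 × ln(2.41489) = 5.35 × 0.88165 = 4.7168 W/m².
ΔT = λ ΔF = 0.47 × 4.72 = 2.2184 K.

ΔF = 4.72 W/m²; ΔT = 2.22 K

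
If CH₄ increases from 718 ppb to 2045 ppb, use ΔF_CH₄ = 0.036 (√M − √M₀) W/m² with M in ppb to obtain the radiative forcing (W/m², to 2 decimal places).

CH₄: 0.036 × (√2045 − √718) = 0.036 × (45.2217 − 26.7955) = 0.036 × 18.4262 = 0.6633 W/m².

ΔF = 0.66 W/m²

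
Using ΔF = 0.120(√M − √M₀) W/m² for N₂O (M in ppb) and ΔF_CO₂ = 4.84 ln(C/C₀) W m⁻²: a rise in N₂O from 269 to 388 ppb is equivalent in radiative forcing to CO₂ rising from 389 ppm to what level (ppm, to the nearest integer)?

C ≈ 422 ppm

N₂O forcing: 0.120 × (√388 − √269) = 0.120 × (19.6977 − 16.4012) = 0.120 × 3.2965 = 0.39558 W/m².
Set 4.84 ln(C/389) = 0.39558: ln(C/389) = 0.39558/4.84 = 0.08173, so C = 389 × e^0.08173 = 389 × 1.08516 = 422.13 ppm.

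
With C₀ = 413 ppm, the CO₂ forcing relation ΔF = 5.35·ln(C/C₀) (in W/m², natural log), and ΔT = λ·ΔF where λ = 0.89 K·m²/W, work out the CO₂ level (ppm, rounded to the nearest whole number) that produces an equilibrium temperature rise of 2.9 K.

Required forcing: ΔF = ΔT/λ = 2.9/0.89 = 3.2584 W/m².
Then ln(C/413) = ΔF/5.35 = 3.2584/5.35 = 0.60905.
So C = 413 × e^0.60905 = 413 × 1.83868 = 759.37 ppm.

C ≈ 759 ppm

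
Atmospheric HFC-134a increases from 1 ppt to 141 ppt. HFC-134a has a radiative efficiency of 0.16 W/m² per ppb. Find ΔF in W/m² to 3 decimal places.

HFC-134a: Δ = 141 − 1 = 140 ppt = 0.140 ppb; ΔF = 0.16 × 0.140 = 0.0224 W/m².

ΔF = 0.022 W/m²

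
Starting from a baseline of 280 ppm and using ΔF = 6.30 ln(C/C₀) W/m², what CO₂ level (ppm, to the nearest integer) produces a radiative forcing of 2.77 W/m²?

Set 6.30 ln(C/280) = 2.77, so ln(C/280) = 2.77/6.30 = 0.43968.
Then C/280 = e^0.43968 = 1.55221, giving C = 280 × 1.55221 = 434.62 ppm.

C ≈ 435 ppm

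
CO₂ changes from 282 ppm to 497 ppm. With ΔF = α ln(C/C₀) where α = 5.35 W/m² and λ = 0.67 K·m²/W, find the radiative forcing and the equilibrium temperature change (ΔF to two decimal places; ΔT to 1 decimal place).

CO₂: 5.35 × ln(497/282) = 5.35 × ln(1.76241) = 5.35 × 0.56668 = 3.0317 W/m².
ΔT = λ ΔF = 0.67 × 3.03 = 2.0301 K.

ΔF = 3.03 W/m²; ΔT = 2.0 K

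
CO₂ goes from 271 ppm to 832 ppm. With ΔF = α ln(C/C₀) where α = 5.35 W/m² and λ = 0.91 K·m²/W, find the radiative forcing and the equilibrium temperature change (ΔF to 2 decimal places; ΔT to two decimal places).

ΔF = 6.00 W/m²; ΔT = 5.46 K

CO₂: 5.35 × ln(832/271) = 5.35 × ln(3.07011) = 5.35 × 1.12171 = 6.0011 W/m².
ΔT = λ ΔF = 0.91 × 6.00 = 5.4600 K.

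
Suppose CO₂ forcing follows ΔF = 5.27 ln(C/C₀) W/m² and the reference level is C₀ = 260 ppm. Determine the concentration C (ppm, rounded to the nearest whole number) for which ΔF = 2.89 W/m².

C ≈ 450 ppm

Set 5.27 ln(C/260) = 2.89, so ln(C/260) = 2.89/5.27 = 0.54839.
Then C/260 = e^0.54839 = 1.73046, giving C = 260 × 1.73046 = 449.92 ppm.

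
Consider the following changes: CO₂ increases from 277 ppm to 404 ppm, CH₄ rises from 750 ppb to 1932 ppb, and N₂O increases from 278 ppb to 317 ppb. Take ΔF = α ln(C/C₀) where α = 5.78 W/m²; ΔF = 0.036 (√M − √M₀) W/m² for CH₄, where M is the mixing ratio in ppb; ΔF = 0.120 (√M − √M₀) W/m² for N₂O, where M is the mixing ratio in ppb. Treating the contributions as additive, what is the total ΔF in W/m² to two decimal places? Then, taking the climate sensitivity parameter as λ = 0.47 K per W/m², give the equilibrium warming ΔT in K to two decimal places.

ΔF = 2.91 W/m²; ΔT = 1.37 K

CO₂: 5.78 × ln(404/277) = 5.78 × ln(1.45848) = 5.78 × 0.37739 = 2.1813 W/m².
CH₄: 0.036 × (√1932 − √750) = 0.036 × (43.9545 − 27.3861) = 0.036 × 16.5684 = 0.5965 W/m².
N₂O: 0.120 × (√317 − √278) = 0.120 × (17.8045 − 16.6733) = 0.120 × 1.1312 = 0.1357 W/m².
Total ΔF = 2.1813 + 0.5965 + 0.1357 = 2.9135 W/m².
ΔT = λ ΔF = 0.47 × 2.91 = 1.3677 K.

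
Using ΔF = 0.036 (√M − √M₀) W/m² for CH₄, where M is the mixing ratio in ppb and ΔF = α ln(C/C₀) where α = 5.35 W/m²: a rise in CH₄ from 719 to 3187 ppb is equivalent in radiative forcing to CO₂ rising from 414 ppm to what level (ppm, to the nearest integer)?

CH₄ forcing: 0.036 × (√3187 − √719) = 0.036 × (56.4535 − 26.8142) = 0.036 × 29.6393 = 1.06701 W/m².
Set 5.35 ln(C/414) = 1.06701: ln(C/414) = 1.06701/5.35 = 0.19944, so C = 414 × e^0.19944 = 414 × 1.22072 = 505.38 ppm.

C ≈ 505 ppm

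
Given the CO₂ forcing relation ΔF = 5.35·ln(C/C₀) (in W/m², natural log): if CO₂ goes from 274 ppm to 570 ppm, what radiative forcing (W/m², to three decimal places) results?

ΔF = 3.919 W/m²

CO₂: 5.35 × ln(570/274) = 5.35 × ln(2.08029) = 5.35 × 0.73251 = 3.9189 W/m².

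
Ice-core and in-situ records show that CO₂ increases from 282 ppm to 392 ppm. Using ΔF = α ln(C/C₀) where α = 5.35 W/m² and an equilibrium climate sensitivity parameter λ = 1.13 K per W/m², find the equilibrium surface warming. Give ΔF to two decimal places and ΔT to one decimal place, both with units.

CO₂: 5.35 × ln(392/282) = 5.35 × ln(1.39007) = 5.35 × 0.32935 = 1.7620 W/m².
ΔT = λ ΔF = 1.13 × 1.76 = 1.9888 K.

ΔF = 1.76 W/m²; ΔT = 2.0 K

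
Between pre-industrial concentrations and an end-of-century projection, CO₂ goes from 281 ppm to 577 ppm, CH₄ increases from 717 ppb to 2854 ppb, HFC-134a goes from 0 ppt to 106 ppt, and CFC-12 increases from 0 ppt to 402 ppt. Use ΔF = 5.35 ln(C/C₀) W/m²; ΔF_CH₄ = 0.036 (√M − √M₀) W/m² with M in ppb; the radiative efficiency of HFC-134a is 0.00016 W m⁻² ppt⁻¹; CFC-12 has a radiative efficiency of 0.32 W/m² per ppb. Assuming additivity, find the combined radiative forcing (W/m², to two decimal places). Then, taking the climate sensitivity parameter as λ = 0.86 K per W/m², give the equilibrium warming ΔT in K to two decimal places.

ΔF = 4.95 W/m²; ΔT = 4.26 K

CO₂: 5.35 × ln(577/281) = 5.35 × ln(2.05338) = 5.35 × 0.71949 = 3.8493 W/m².
CH₄: 0.036 × (√2854 − √717) = 0.036 × (53.4228 − 26.7769) = 0.036 × 26.6459 = 0.9593 W/m².
HFC-134a: ΔF = 0.00016 × (106 − 0) = 0.00016 × 106 = 0.0170 W/m².
CFC-12: Δ = 402 − 0 = 402 ppt = 0.402 ppb; ΔF = 0.32 × 0.402 = 0.1286 W/m².
Total ΔF = 3.8493 + 0.9593 + 0.0170 + 0.1286 = 4.9542 W/m².
ΔT = λ ΔF = 0.86 × 4.95 = 4.2570 K.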